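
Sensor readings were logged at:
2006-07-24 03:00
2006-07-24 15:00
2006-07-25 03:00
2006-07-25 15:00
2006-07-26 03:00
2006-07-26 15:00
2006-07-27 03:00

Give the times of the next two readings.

Gaps: 12, 12, 12, 12, 12, 12 hours — each event is 12 hours after the previous one.
2006-07-27 03:00 + 12 h = 2006-07-27 15:00.
2006-07-27 15:00 + 12 h = 2006-07-28 03:00.

2006-07-27 15:00, 2006-07-28 03:00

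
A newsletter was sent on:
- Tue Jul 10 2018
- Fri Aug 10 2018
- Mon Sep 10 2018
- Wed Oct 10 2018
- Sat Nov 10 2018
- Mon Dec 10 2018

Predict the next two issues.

Gaps: 31, 31, 30, 31, 30 days — not constant. Every event is on the 10th of the month.
Pattern: the 10th of each month.
January 2019: Thu Jan 10 2019.
Next: February 2019 → Sun Feb 10 2019.

Thu Jan 10 2019, Sun Feb 10 2019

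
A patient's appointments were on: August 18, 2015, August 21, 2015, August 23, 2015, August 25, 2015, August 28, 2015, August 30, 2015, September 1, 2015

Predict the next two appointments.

Gaps: 3, 2, 2, 3, 2, 2 days — not constant, but cyclic with period 3.
The events fall on every Tuesday, Friday and Sunday.
Next Friday: September 4, 2015.
Next Sunday: September 6, 2015.

September 4, 2015; September 6, 2015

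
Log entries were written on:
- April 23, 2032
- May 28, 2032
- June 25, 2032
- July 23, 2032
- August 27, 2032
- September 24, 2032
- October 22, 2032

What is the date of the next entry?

These are Fridays at 28- or 35-day spacing (35, 28, 28, 35, 28, 28).
The pattern: 4th Friday of the month.
November 2032 — 4th Friday is November 26, 2032.

November 26, 2032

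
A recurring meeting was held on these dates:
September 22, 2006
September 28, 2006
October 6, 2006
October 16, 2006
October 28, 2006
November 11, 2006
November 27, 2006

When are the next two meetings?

December 15, 2006; January 4, 2007

Intervals are 6, 8, 10, 12, 14, 16 days — an arithmetic progression with common difference 2.
Next gap: 18 days. November 27, 2006 + 18 days = December 15, 2006.
Next gap: 20 days. December 15, 2006 + 20 days = January 4, 2007.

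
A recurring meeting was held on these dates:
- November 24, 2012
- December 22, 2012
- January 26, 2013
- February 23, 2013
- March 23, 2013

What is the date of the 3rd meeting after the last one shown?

June 22, 2013

Gaps: 28, 35, 28, 28 days — a mix of 28 and 35. Every date is a Saturday.
Each is the 4th Saturday of its month.
4th Saturday of April 2013: April 27, 2013.
May 2013 — 4th Saturday is May 25, 2013.
4th Saturday of June 2013: June 22, 2013.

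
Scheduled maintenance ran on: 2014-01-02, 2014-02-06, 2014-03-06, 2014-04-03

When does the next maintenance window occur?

These are Thursdays at 28- or 35-day spacing (35, 28, 28).
The pattern: 1st Thursday of the month.
1st Thursday of May 2014: 2014-05-01.

2014-05-01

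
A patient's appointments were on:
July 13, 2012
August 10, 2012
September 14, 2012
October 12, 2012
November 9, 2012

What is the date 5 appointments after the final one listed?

April 12, 2013

Gaps: 28, 35, 28, 28 days — a mix of 28 and 35. Every date is a Friday.
Each is the 2nd Friday of its month.
December 2012 — 2nd Friday is December 14, 2012.
2nd Friday of January 2013: January 11, 2013.
February 2013 — 2nd Friday is February 8, 2013.
March 2013 — 2nd Friday is March 8, 2013.
2nd Friday of April 2013: April 12, 2013.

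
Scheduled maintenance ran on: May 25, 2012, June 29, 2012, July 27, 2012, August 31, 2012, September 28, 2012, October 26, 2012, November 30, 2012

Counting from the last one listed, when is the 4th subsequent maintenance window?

March 29, 2013

These are Fridays with 35, 28, 35, 28, 28, 35-day gaps.
Each is the final Friday of its month — June 29, 2012 is past the 28th, so '4th Friday' doesn't fit.
Last Friday of December 2012: December 28, 2012.
Last Friday of January 2013: January 25, 2013.
Last Friday of February 2013: February 22, 2013.
Last Friday of March 2013: March 29, 2013.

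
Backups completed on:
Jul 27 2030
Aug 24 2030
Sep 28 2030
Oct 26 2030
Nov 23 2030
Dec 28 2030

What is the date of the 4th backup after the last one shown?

Apr 26 2031

These are Saturdays at 28- or 35-day spacing (28, 35, 28, 28, 35).
The pattern: 4th Saturday of the month.
4th Saturday of January 2031: Jan 25 2031.
4th Saturday of February 2031: Feb 22 2031.
4th Saturday of March 2031: Mar 22 2031.
4th Saturday of April 2031: Apr 26 2031.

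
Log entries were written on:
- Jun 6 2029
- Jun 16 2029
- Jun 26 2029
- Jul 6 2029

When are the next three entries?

The spacing is 10, 10, 10 days — always 10 days.
Jul 6 2029 + 10 days = Jul 16 2029.
Jul 16 2029 + 10 days = Jul 26 2029.
Jul 26 2029 + 10 days = Aug 5 2029.

Jul 16 2029, Jul 26 2029, Aug 5 2029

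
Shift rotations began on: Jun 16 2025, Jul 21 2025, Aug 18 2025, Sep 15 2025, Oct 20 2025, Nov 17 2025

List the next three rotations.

Gaps: 35, 28, 28, 35, 28 days — a mix of 28 and 35. Every date is a Monday.
Each is the 3rd Monday of its month.
3rd Monday of December 2025: Dec 15 2025.
January 2026 — 3rd Monday is Jan 19 2026.
February 2026 — 3rd Monday is Feb 16 2026.

Dec 15 2025, Jan 19 2026, Feb 16 2026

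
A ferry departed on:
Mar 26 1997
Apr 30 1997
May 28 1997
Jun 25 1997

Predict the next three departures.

All Wednesdays; the gaps (35, 28, 28) vary with month length.
This is the last Wednesday of each month.
July 1997 ends with Wednesday Jul 30 1997.
Last Wednesday of August 1997: Aug 27 1997.
Last Wednesday of September 1997: Sep 24 1997.

Jul 30 1997, Aug 27 1997, Sep 24 1997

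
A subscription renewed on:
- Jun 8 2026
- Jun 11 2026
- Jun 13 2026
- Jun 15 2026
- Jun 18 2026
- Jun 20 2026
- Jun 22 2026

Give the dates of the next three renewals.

Jun 25 2026, Jun 27 2026, Jun 29 2026

The gap pattern 3, 2, 2, 3, 2, 2 repeats every 3 events.
These are the Mondays, Thursdays and Saturdays of each week.
The following Thursday is Jun 25 2026.
Next Saturday: Jun 27 2026.
The following Monday is Jun 29 2026.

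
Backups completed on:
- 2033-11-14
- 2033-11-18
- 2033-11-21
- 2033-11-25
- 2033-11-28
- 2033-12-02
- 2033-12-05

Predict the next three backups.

2033-12-09, 2033-12-12, 2033-12-16

Every event lands on a Monday or Friday (gaps cycle 4, 3, 4, 3, 4, 3).
So the schedule is: every Monday and Friday.
The following Friday is 2033-12-09.
Next Monday: 2033-12-12.
Next Friday: 2033-12-16.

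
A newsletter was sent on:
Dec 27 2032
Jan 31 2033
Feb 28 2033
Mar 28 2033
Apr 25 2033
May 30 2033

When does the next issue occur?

Jun 27 2033

Every date is a Monday; gaps 35, 28, 28, 28, 35 days.
Each is the last Monday of its month (at least one falls on the 29th or later, ruling out '4th Monday').
Last Monday of June 2033: Jun 27 2033.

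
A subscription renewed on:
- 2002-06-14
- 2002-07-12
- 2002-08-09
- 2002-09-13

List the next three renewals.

2002-10-11, 2002-11-08, 2002-12-13

All dates are Fridays, 28, 28, 35 days apart.
Specifically, the 2nd Friday of each month.
October 2002 — 2nd Friday is 2002-10-11.
November 2002 — 2nd Friday is 2002-11-08.
2nd Friday of December 2002: 2002-12-13.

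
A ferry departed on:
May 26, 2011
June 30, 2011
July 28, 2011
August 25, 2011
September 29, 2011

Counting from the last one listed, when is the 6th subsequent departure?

March 29, 2012

All Thursdays; the gaps (35, 28, 28, 35) vary with month length.
This is the last Thursday of each month.
October 2011 ends with Thursday October 27, 2011.
November 2011 ends with Thursday November 24, 2011.
December 2011 ends with Thursday December 29, 2011.
January 2012 ends with Thursday January 26, 2012.
Last Thursday of February 2012: February 23, 2012.
March 2012 ends with Thursday March 29, 2012.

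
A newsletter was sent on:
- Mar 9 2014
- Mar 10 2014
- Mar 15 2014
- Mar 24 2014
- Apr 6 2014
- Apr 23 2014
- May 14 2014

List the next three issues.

Jun 8 2014, Jul 7 2014, Aug 9 2014

Intervals are 1, 5, 9, 13, 17, 21 days — an arithmetic progression with common difference 4.
Next gap: 25 days. May 14 2014 + 25 days = Jun 8 2014.
Next gap: 29 days. Jun 8 2014 + 29 days = Jul 7 2014.
Next gap: 33 days. Jul 7 2014 + 33 days = Aug 9 2014.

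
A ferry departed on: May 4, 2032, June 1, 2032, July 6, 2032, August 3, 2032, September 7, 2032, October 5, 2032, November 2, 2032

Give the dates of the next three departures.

Gaps: 28, 35, 28, 35, 28, 28 days — a mix of 28 and 35. Every date is a Tuesday.
Each is the 1st Tuesday of its month.
1st Tuesday of December 2032: December 7, 2032.
1st Tuesday of January 2033: January 4, 2033.
1st Tuesday of February 2033: February 1, 2033.

December 7, 2032; January 4, 2033; February 1, 2033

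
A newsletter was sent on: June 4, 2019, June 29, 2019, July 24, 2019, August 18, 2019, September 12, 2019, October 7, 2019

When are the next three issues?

November 1, 2019; November 26, 2019; December 21, 2019

The spacing is 25, 25, 25, 25, 25 days — always 25 days.
October 7, 2019 + 25 days = November 1, 2019.
November 1, 2019 + 25 days = November 26, 2019.
November 26, 2019 + 25 days = December 21, 2019.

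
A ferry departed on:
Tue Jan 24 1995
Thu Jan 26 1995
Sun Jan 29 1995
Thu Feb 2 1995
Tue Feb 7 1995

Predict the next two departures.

The spacing grows by 1 each time: 2, 3, 4, 5 days.
Next gap: 6 days. Tue Feb 7 1995 + 6 days = Mon Feb 13 1995.
Next gap: 7 days. Mon Feb 13 1995 + 7 days = Mon Feb 20 1995.

Mon Feb 13 1995, Mon Feb 20 1995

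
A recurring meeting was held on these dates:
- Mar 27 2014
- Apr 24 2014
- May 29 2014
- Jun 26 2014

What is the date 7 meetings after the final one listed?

Every date is a Thursday; gaps 28, 35, 28 days.
Each is the last Thursday of its month (at least one falls on the 29th or later, ruling out '4th Thursday').
July 2014 ends with Thursday Jul 31 2014.
Last Thursday of August 2014: Aug 28 2014.
Last Thursday of September 2014: Sep 25 2014.
Last Thursday of October 2014: Oct 30 2014.
Last Thursday of November 2014: Nov 27 2014.
December 2014 ends with Thursday Dec 25 2014.
Last Thursday of January 2015: Jan 29 2015.

Jan 29 2015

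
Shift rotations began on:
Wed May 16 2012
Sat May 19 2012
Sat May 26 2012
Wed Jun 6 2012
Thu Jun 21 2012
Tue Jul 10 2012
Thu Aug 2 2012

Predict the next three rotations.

Wed Aug 29 2012, Sat Sep 29 2012, Sat Nov 3 2012

Intervals are 3, 7, 11, 15, 19, 23 days — an arithmetic progression with common difference 4.
Next gap: 27 days. Thu Aug 2 2012 + 27 days = Wed Aug 29 2012.
Next gap: 31 days. Wed Aug 29 2012 + 31 days = Sat Sep 29 2012.
Next gap: 35 days. Sat Sep 29 2012 + 35 days = Sat Nov 3 2012.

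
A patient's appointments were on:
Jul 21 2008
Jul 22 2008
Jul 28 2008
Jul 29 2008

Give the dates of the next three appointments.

The gap pattern 1, 6, 1 repeats every 2 events.
These are the Mondays and Tuesdays of each week.
The following Monday is Aug 4 2008.
Next Tuesday: Aug 5 2008.
The following Monday is Aug 11 2008.

Aug 4 2008, Aug 5 2008, Aug 11 2008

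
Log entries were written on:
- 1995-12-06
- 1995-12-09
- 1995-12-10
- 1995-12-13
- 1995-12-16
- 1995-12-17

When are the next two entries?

Every event lands on a Wednesday or Saturday or Sunday (gaps cycle 3, 1, 3, 3, 1).
So the schedule is: every Wednesday, Saturday and Sunday.
Next Wednesday: 1995-12-20.
Next Saturday: 1995-12-23.

1995-12-20, 1995-12-23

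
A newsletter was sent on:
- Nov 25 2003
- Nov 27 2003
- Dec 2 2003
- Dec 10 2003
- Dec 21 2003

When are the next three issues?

Intervals are 2, 5, 8, 11 days — an arithmetic progression with common difference 3.
Next gap: 14 days. Dec 21 2003 + 14 days = Jan 4 2004.
Next gap: 17 days. Jan 4 2004 + 17 days = Jan 21 2004.
Next gap: 20 days. Jan 21 2004 + 20 days = Feb 10 2004.

Jan 4 2004, Jan 21 2004, Feb 10 2004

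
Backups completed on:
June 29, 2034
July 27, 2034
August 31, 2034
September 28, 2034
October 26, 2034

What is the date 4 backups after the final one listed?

Every date is a Thursday; gaps 28, 35, 28, 28 days.
Each is the last Thursday of its month (at least one falls on the 29th or later, ruling out '4th Thursday').
Last Thursday of November 2034: November 30, 2034.
December 2034 ends with Thursday December 28, 2034.
Last Thursday of January 2035: January 25, 2035.
February 2035 ends with Thursday February 22, 2035.

February 22, 2035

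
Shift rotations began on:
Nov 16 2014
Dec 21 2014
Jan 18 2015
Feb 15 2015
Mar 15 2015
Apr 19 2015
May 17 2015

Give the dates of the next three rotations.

Jun 21 2015, Jul 19 2015, Aug 16 2015

Gaps: 35, 28, 28, 28, 35, 28 days — a mix of 28 and 35. Every date is a Sunday.
Each is the 3rd Sunday of its month.
June 2015 — 3rd Sunday is Jun 21 2015.
July 2015 — 3rd Sunday is Jul 19 2015.
3rd Sunday of August 2015: Aug 16 2015.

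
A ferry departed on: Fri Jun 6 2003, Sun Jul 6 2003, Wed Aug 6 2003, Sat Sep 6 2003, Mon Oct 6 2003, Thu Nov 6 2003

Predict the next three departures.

Sat Dec 6 2003, Tue Jan 6 2004, Fri Feb 6 2004

Gaps: 30, 31, 31, 30, 31 days — not constant. Every event is on the 6th of the month.
Pattern: the 6th of each month.
Next: December 2003 → Sat Dec 6 2003.
January 2004: Tue Jan 6 2004.
Next: February 2004 → Fri Feb 6 2004.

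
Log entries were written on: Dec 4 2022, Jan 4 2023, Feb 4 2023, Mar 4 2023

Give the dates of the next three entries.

Apr 4 2023, May 4 2023, Jun 4 2023

Gaps: 31, 31, 28 days — not constant. Every event is on the 4th of the month.
Pattern: the 4th of each month.
April 2023: Apr 4 2023.
Next: May 2023 → May 4 2023.
Next: June 2023 → Jun 4 2023.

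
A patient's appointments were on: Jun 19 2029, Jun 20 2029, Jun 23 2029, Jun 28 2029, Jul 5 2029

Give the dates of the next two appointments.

Jul 14 2029, Jul 25 2029

The spacing grows by 2 each time: 1, 3, 5, 7 days.
Next gap: 9 days. Jul 5 2029 + 9 days = Jul 14 2029.
Next gap: 11 days. Jul 14 2029 + 11 days = Jul 25 2029.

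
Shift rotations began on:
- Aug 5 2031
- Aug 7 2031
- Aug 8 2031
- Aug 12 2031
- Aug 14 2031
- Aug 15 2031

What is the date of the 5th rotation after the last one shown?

Aug 28 2031

Every event lands on a Tuesday or Thursday or Friday (gaps cycle 2, 1, 4, 2, 1).
So the schedule is: every Tuesday, Thursday and Friday.
The following Tuesday is Aug 19 2031.
Next Thursday: Aug 21 2031.
The following Friday is Aug 22 2031.
Next Tuesday: Aug 26 2031.
The following Thursday is Aug 28 2031.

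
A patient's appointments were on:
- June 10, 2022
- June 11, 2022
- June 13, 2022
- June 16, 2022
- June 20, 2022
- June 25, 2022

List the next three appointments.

Gaps: 1, 2, 3, 4, 5 days — each gap is 1 larger than the previous one.
Next gap: 6 days. June 25, 2022 + 6 days = July 1, 2022.
Next gap: 7 days. July 1, 2022 + 7 days = July 8, 2022.
Next gap: 8 days. July 8, 2022 + 8 days = July 16, 2022.

July 1, 2022; July 8, 2022; July 16, 2022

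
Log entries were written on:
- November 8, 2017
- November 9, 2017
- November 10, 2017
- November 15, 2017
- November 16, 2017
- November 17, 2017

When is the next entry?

November 22, 2017

The gap pattern 1, 1, 5, 1, 1 repeats every 3 events.
These are the Wednesdays, Thursdays and Fridays of each week.
The following Wednesday is November 22, 2017.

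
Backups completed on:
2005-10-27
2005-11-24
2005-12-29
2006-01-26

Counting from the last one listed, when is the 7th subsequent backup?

2006-08-31

All Thursdays; the gaps (28, 35, 28) vary with month length.
This is the last Thursday of each month.
Last Thursday of February 2006: 2006-02-23.
Last Thursday of March 2006: 2006-03-30.
April 2006 ends with Thursday 2006-04-27.
Last Thursday of May 2006: 2006-05-25.
June 2006 ends with Thursday 2006-06-29.
Last Thursday of July 2006: 2006-07-27.
August 2006 ends with Thursday 2006-08-31.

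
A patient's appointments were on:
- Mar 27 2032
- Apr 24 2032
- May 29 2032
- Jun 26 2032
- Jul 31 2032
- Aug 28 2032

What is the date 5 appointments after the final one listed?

Every date is a Saturday; gaps 28, 35, 28, 35, 28 days.
Each is the last Saturday of its month (at least one falls on the 29th or later, ruling out '4th Saturday').
Last Saturday of September 2032: Sep 25 2032.
October 2032 ends with Saturday Oct 30 2032.
Last Saturday of November 2032: Nov 27 2032.
December 2032 ends with Saturday Dec 25 2032.
January 2033 ends with Saturday Jan 29 2033.

Jan 29 2033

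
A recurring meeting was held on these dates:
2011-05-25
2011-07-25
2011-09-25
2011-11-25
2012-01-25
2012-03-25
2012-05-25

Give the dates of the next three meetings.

2012-07-25, 2012-09-25, 2012-11-25

Each date is the 25th; the gaps (61, 62, 61, 61, 60, 61) track the month lengths.
The rule is the 25th of every 2 months.
Next: July 2012 → 2012-07-25.
September 2012: 2012-09-25.
Next: November 2012 → 2012-11-25.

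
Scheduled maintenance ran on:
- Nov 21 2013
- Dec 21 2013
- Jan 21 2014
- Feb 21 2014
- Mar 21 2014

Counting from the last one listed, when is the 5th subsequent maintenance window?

Aug 21 2014

The day-of-month is always 21 (30, 31, 31, 28 days between events).
So this recurs on the 21st of each month.
Next: April 2014 → Apr 21 2014.
May 2014: May 21 2014.
June 2014: Jun 21 2014.
Next: July 2014 → Jul 21 2014.
Next: August 2014 → Aug 21 2014.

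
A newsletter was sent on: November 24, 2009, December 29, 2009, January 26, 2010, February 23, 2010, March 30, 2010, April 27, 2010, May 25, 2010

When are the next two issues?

June 29, 2010; July 27, 2010

These are Tuesdays with 35, 28, 28, 35, 28, 28-day gaps.
Each is the final Tuesday of its month — December 29, 2009 is past the 28th, so '4th Tuesday' doesn't fit.
June 2010 ends with Tuesday June 29, 2010.
July 2010 ends with Tuesday July 27, 2010.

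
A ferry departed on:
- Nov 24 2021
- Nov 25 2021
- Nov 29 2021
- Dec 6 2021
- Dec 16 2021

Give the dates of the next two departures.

Dec 29 2021, Jan 14 2022

The spacing grows by 3 each time: 1, 4, 7, 10 days.
Next gap: 13 days. Dec 16 2021 + 13 days = Dec 29 2021.
Next gap: 16 days. Dec 29 2021 + 16 days = Jan 14 2022.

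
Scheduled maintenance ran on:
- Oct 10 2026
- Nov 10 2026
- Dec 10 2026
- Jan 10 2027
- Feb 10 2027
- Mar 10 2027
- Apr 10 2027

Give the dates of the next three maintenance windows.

May 10 2027, Jun 10 2027, Jul 10 2027

The day-of-month is always 10 (31, 30, 31, 31, 28, 31 days between events).
So this recurs on the 10th of each month.
Next: May 2027 → May 10 2027.
June 2027: Jun 10 2027.
July 2027: Jul 10 2027.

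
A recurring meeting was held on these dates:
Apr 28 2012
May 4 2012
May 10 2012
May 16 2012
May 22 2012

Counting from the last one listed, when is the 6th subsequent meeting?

Gaps between consecutive events: 6, 6, 6, 6 days — a constant 6-day interval.
May 22 2012 + 6 days = May 28 2012.
May 28 2012 + 6 days = Jun 3 2012.
Jun 3 2012 + 6 days = Jun 9 2012.
Jun 9 2012 + 6 days = Jun 15 2012.
Jun 15 2012 + 6 days = Jun 21 2012.
Jun 21 2012 + 6 days = Jun 27 2012.

Jun 27 2012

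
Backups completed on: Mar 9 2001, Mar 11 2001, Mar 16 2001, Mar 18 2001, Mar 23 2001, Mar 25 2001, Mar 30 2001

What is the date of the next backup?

Apr 1 2001

Gaps: 2, 5, 2, 5, 2, 5 days — not constant, but cyclic with period 2.
The events fall on every Friday and Sunday.
The following Sunday is Apr 1 2001.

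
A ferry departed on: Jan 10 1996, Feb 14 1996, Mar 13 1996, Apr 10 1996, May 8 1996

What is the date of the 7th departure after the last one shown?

These are Wednesdays at 28- or 35-day spacing (35, 28, 28, 28).
The pattern: 2nd Wednesday of the month.
2nd Wednesday of June 1996: Jun 12 1996.
2nd Wednesday of July 1996: Jul 10 1996.
2nd Wednesday of August 1996: Aug 14 1996.
September 1996 — 2nd Wednesday is Sep 11 1996.
2nd Wednesday of October 1996: Oct 9 1996.
November 1996 — 2nd Wednesday is Nov 13 1996.
2nd Wednesday of December 1996: Dec 11 1996.

Dec 11 1996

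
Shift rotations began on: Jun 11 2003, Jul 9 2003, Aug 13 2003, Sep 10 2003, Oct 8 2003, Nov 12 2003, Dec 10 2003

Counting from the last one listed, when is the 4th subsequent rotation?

These are Wednesdays at 28- or 35-day spacing (28, 35, 28, 28, 35, 28).
The pattern: 2nd Wednesday of the month.
January 2004 — 2nd Wednesday is Jan 14 2004.
2nd Wednesday of February 2004: Feb 11 2004.
2nd Wednesday of March 2004: Mar 10 2004.
2nd Wednesday of April 2004: Apr 14 2004.

Apr 14 2004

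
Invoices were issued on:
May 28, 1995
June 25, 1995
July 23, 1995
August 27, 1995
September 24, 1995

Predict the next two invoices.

October 22, 1995; November 26, 1995

All dates are Sundays, 28, 28, 35, 28 days apart.
Specifically, the 4th Sunday of each month.
October 1995 — 4th Sunday is October 22, 1995.
4th Sunday of November 1995: November 26, 1995.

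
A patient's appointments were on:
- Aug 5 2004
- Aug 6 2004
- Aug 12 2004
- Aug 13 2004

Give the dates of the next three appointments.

Aug 19 2004, Aug 20 2004, Aug 26 2004

The gap pattern 1, 6, 1 repeats every 2 events.
These are the Thursdays and Fridays of each week.
Next Thursday: Aug 19 2004.
The following Friday is Aug 20 2004.
The following Thursday is Aug 26 2004.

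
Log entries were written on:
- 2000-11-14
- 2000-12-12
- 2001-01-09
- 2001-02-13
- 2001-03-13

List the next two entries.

These are Tuesdays at 28- or 35-day spacing (28, 28, 35, 28).
The pattern: 2nd Tuesday of the month.
2nd Tuesday of April 2001: 2001-04-10.
May 2001 — 2nd Tuesday is 2001-05-08.

2001-04-10, 2001-05-08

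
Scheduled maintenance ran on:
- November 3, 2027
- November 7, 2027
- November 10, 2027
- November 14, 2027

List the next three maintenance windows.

Gaps: 4, 3, 4 days — not constant, but cyclic with period 2.
The events fall on every Wednesday and Sunday.
Next Wednesday: November 17, 2027.
Next Sunday: November 21, 2027.
Next Wednesday: November 24, 2027.

November 17, 2027; November 21, 2027; November 24, 2027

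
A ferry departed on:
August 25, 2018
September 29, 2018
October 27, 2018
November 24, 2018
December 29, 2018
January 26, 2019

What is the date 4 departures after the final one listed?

These are Saturdays with 35, 28, 28, 35, 28-day gaps.
Each is the final Saturday of its month — September 29, 2018 is past the 28th, so '4th Saturday' doesn't fit.
February 2019 ends with Saturday February 23, 2019.
March 2019 ends with Saturday March 30, 2019.
April 2019 ends with Saturday April 27, 2019.
Last Saturday of May 2019: May 25, 2019.

May 25, 2019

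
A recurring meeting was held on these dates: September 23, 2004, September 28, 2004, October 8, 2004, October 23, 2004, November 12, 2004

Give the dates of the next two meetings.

The spacing grows by 5 each time: 5, 10, 15, 20 days.
Next gap: 25 days. November 12, 2004 + 25 days = December 7, 2004.
Next gap: 30 days. December 7, 2004 + 30 days = January 6, 2005.

December 7, 2004; January 6, 2005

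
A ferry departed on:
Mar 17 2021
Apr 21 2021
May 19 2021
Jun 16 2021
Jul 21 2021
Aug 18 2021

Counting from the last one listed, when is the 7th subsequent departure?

All dates are Wednesdays, 35, 28, 28, 35, 28 days apart.
Specifically, the 3rd Wednesday of each month.
3rd Wednesday of September 2021: Sep 15 2021.
October 2021 — 3rd Wednesday is Oct 20 2021.
November 2021 — 3rd Wednesday is Nov 17 2021.
3rd Wednesday of December 2021: Dec 15 2021.
3rd Wednesday of January 2022: Jan 19 2022.
3rd Wednesday of February 2022: Feb 16 2022.
March 2022 — 3rd Wednesday is Mar 16 2022.

Mar 16 2022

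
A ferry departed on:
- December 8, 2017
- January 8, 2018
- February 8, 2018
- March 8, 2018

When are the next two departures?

April 8, 2018; May 8, 2018

Gaps: 31, 31, 28 days — not constant. Every event is on the 8th of the month.
Pattern: the 8th of each month.
Next: April 2018 → April 8, 2018.
Next: May 2018 → May 8, 2018.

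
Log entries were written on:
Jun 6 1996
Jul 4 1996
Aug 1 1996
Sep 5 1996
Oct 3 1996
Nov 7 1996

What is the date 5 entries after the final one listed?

Apr 3 1997

These are Thursdays at 28- or 35-day spacing (28, 28, 35, 28, 35).
The pattern: 1st Thursday of the month.
1st Thursday of December 1996: Dec 5 1996.
1st Thursday of January 1997: Jan 2 1997.
1st Thursday of February 1997: Feb 6 1997.
March 1997 — 1st Thursday is Mar 6 1997.
1st Thursday of April 1997: Apr 3 1997.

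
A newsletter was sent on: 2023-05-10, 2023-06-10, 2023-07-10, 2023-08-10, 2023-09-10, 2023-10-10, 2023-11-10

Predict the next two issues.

Gaps: 31, 30, 31, 31, 30, 31 days — not constant. Every event is on the 10th of the month.
Pattern: the 10th of each month.
December 2023: 2023-12-10.
January 2024: 2024-01-10.

2023-12-10, 2024-01-10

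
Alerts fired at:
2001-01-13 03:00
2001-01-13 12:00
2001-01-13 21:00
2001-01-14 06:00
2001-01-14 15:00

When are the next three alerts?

Gaps: 9, 9, 9, 9 hours — each event is 9 hours after the previous one.
2001-01-14 15:00 + 9 h = 2001-01-15 00:00.
2001-01-15 00:00 + 9 h = 2001-01-15 09:00.
2001-01-15 09:00 + 9 h = 2001-01-15 18:00.

2001-01-15 00:00, 2001-01-15 09:00, 2001-01-15 18:00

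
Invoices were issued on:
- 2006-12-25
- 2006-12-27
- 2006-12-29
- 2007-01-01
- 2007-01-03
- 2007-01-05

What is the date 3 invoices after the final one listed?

2007-01-12

The gap pattern 2, 2, 3, 2, 2 repeats every 3 events.
These are the Mondays, Wednesdays and Fridays of each week.
The following Monday is 2007-01-08.
The following Wednesday is 2007-01-10.
Next Friday: 2007-01-12.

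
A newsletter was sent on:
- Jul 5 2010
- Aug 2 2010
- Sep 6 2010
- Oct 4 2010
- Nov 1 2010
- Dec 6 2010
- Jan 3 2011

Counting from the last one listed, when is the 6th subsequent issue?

Jul 4 2011

These are Mondays at 28- or 35-day spacing (28, 35, 28, 28, 35, 28).
The pattern: 1st Monday of the month.
1st Monday of February 2011: Feb 7 2011.
1st Monday of March 2011: Mar 7 2011.
April 2011 — 1st Monday is Apr 4 2011.
May 2011 — 1st Monday is May 2 2011.
June 2011 — 1st Monday is Jun 6 2011.
1st Monday of July 2011: Jul 4 2011.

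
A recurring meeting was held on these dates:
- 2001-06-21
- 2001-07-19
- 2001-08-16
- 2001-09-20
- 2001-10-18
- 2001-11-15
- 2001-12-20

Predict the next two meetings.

2002-01-17, 2002-02-21

Gaps: 28, 28, 35, 28, 28, 35 days — a mix of 28 and 35. Every date is a Thursday.
Each is the 3rd Thursday of its month.
January 2002 — 3rd Thursday is 2002-01-17.
3rd Thursday of February 2002: 2002-02-21.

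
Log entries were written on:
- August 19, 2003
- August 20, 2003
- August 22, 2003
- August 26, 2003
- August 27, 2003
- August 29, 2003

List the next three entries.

September 2, 2003; September 3, 2003; September 5, 2003

Every event lands on a Tuesday or Wednesday or Friday (gaps cycle 1, 2, 4, 1, 2).
So the schedule is: every Tuesday, Wednesday and Friday.
The following Tuesday is September 2, 2003.
The following Wednesday is September 3, 2003.
Next Friday: September 5, 2003.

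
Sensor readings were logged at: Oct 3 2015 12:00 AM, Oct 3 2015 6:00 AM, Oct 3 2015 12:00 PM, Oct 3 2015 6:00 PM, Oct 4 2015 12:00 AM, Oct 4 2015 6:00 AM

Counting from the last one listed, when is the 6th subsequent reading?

The interval is a steady 6 hours (6, 6, 6, 6, 6).
Oct 4 2015 6:00 AM + 6 h = Oct 4 2015 12:00 PM.
Oct 4 2015 12:00 PM + 6 h = Oct 4 2015 6:00 PM.
Oct 4 2015 6:00 PM + 6 h = Oct 5 2015 12:00 AM.
Oct 5 2015 12:00 AM + 6 h = Oct 5 2015 6:00 AM.
Oct 5 2015 6:00 AM + 6 h = Oct 5 2015 12:00 PM.
Oct 5 2015 12:00 PM + 6 h = Oct 5 2015 6:00 PM.

Oct 5 2015 6:00 PM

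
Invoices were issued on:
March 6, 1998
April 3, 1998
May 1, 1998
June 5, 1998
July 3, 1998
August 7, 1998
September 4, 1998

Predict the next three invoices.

All dates are Fridays, 28, 28, 35, 28, 35, 28 days apart.
Specifically, the 1st Friday of each month.
October 1998 — 1st Friday is October 2, 1998.
1st Friday of November 1998: November 6, 1998.
December 1998 — 1st Friday is December 4, 1998.

October 2, 1998; November 6, 1998; December 4, 1998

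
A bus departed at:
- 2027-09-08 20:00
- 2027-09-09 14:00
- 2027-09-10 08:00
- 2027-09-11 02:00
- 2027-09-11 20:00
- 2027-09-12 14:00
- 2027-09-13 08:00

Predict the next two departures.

Gaps: 18, 18, 18, 18, 18, 18 hours — each event is 18 hours after the previous one.
2027-09-13 08:00 + 18 h = 2027-09-14 02:00.
2027-09-14 02:00 + 18 h = 2027-09-14 20:00.

2027-09-14 02:00, 2027-09-14 20:00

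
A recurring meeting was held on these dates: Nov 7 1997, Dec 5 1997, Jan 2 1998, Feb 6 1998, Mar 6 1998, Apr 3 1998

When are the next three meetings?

Gaps: 28, 28, 35, 28, 28 days — a mix of 28 and 35. Every date is a Friday.
Each is the 1st Friday of its month.
1st Friday of May 1998: May 1 1998.
June 1998 — 1st Friday is Jun 5 1998.
1st Friday of July 1998: Jul 3 1998.

May 1 1998, Jun 5 1998, Jul 3 1998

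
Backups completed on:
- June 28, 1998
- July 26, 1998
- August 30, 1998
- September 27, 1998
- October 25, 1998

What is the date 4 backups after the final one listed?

All Sundays; the gaps (28, 35, 28, 28) vary with month length.
This is the last Sunday of each month.
November 1998 ends with Sunday November 29, 1998.
Last Sunday of December 1998: December 27, 1998.
Last Sunday of January 1999: January 31, 1999.
Last Sunday of February 1999: February 28, 1999.

February 28, 1999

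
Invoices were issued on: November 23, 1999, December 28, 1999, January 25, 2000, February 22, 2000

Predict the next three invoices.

Gaps: 35, 28, 28 days — a mix of 28 and 35. Every date is a Tuesday.
Each is the 4th Tuesday of its month.
March 2000 — 4th Tuesday is March 28, 2000.
April 2000 — 4th Tuesday is April 25, 2000.
4th Tuesday of May 2000: May 23, 2000.

March 28, 2000; April 25, 2000; May 23, 2000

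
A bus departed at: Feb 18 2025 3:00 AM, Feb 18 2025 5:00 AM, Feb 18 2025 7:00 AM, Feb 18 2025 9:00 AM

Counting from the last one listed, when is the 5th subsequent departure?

The interval is a steady 2 hours (2, 2, 2).
Feb 18 2025 9:00 AM + 2 h = Feb 18 2025 11:00 AM.
Feb 18 2025 11:00 AM + 2 h = Feb 18 2025 1:00 PM.
Feb 18 2025 1:00 PM + 2 h = Feb 18 2025 3:00 PM.
Feb 18 2025 3:00 PM + 2 h = Feb 18 2025 5:00 PM.
Feb 18 2025 5:00 PM + 2 h = Feb 18 2025 7:00 PM.

Feb 18 2025 7:00 PM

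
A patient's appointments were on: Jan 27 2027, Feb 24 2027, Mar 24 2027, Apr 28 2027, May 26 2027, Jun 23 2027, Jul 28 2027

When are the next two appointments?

Gaps: 28, 28, 35, 28, 28, 35 days — a mix of 28 and 35. Every date is a Wednesday.
Each is the 4th Wednesday of its month.
4th Wednesday of August 2027: Aug 25 2027.
4th Wednesday of September 2027: Sep 22 2027.

Aug 25 2027, Sep 22 2027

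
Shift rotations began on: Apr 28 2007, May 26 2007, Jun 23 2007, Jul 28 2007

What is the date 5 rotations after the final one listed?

Gaps: 28, 28, 35 days — a mix of 28 and 35. Every date is a Saturday.
Each is the 4th Saturday of its month.
August 2007 — 4th Saturday is Aug 25 2007.
September 2007 — 4th Saturday is Sep 22 2007.
October 2007 — 4th Saturday is Oct 27 2007.
4th Saturday of November 2007: Nov 24 2007.
4th Saturday of December 2007: Dec 22 2007.

Dec 22 2007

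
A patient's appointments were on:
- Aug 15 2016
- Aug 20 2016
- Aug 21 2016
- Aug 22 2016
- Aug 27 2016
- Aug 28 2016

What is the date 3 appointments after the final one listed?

Sep 4 2016

Gaps: 5, 1, 1, 5, 1 days — not constant, but cyclic with period 3.
The events fall on every Monday, Saturday and Sunday.
Next Monday: Aug 29 2016.
Next Saturday: Sep 3 2016.
The following Sunday is Sep 4 2016.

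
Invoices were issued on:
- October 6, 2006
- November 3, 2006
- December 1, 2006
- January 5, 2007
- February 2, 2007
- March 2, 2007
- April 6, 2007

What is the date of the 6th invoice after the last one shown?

October 5, 2007

Gaps: 28, 28, 35, 28, 28, 35 days — a mix of 28 and 35. Every date is a Friday.
Each is the 1st Friday of its month.
May 2007 — 1st Friday is May 4, 2007.
1st Friday of June 2007: June 1, 2007.
1st Friday of July 2007: July 6, 2007.
1st Friday of August 2007: August 3, 2007.
1st Friday of September 2007: September 7, 2007.
October 2007 — 1st Friday is October 5, 2007.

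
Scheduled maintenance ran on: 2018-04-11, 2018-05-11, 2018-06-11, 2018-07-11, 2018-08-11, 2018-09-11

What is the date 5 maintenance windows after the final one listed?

2019-02-11

Gaps: 30, 31, 30, 31, 31 days — not constant. Every event is on the 11th of the month.
Pattern: the 11th of each month.
October 2018: 2018-10-11.
November 2018: 2018-11-11.
December 2018: 2018-12-11.
Next: January 2019 → 2019-01-11.
Next: February 2019 → 2019-02-11.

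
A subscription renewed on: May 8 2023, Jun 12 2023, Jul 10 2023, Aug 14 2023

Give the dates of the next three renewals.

Sep 11 2023, Oct 9 2023, Nov 13 2023

These are Mondays at 28- or 35-day spacing (35, 28, 35).
The pattern: 2nd Monday of the month.
2nd Monday of September 2023: Sep 11 2023.
October 2023 — 2nd Monday is Oct 9 2023.
November 2023 — 2nd Monday is Nov 13 2023.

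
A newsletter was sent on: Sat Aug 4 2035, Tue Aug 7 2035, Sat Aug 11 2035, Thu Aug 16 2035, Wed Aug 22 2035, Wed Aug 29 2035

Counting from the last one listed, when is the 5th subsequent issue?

Thu Oct 18 2035

Intervals are 3, 4, 5, 6, 7 days — an arithmetic progression with common difference 1.
Next gap: 8 days. Wed Aug 29 2035 + 8 days = Thu Sep 6 2035.
Next gap: 9 days. Thu Sep 6 2035 + 9 days = Sat Sep 15 2035.
Next gap: 10 days. Sat Sep 15 2035 + 10 days = Tue Sep 25 2035.
Next gap: 11 days. Tue Sep 25 2035 + 11 days = Sat Oct 6 2035.
Next gap: 12 days. Sat Oct 6 2035 + 12 days = Thu Oct 18 2035.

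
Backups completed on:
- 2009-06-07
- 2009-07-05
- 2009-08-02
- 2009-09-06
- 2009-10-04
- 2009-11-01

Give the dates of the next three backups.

All dates are Sundays, 28, 28, 35, 28, 28 days apart.
Specifically, the 1st Sunday of each month.
December 2009 — 1st Sunday is 2009-12-06.
January 2010 — 1st Sunday is 2010-01-03.
1st Sunday of February 2010: 2010-02-07.

2009-12-06, 2010-01-03, 2010-02-07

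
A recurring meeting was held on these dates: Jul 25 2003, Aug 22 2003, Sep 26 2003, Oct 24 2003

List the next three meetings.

All dates are Fridays, 28, 35, 28 days apart.
Specifically, the 4th Friday of each month.
4th Friday of November 2003: Nov 28 2003.
December 2003 — 4th Friday is Dec 26 2003.
4th Friday of January 2004: Jan 23 2004.

Nov 28 2003, Dec 26 2003, Jan 23 2004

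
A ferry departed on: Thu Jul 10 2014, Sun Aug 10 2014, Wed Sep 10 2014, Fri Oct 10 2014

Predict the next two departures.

Gaps: 31, 31, 30 days — not constant. Every event is on the 10th of the month.
Pattern: the 10th of each month.
November 2014: Mon Nov 10 2014.
December 2014: Wed Dec 10 2014.

Mon Nov 10 2014, Wed Dec 10 2014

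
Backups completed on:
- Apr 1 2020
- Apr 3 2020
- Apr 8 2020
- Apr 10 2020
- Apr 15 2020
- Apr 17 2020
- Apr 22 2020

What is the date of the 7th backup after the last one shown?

May 15 2020

Every event lands on a Wednesday or Friday (gaps cycle 2, 5, 2, 5, 2, 5).
So the schedule is: every Wednesday and Friday.
Next Friday: Apr 24 2020.
Next Wednesday: Apr 29 2020.
The following Friday is May 1 2020.
Next Wednesday: May 6 2020.
Next Friday: May 8 2020.
Next Wednesday: May 13 2020.
Next Friday: May 15 2020.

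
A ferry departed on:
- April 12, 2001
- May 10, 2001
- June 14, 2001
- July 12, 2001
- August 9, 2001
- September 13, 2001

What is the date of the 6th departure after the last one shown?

These are Thursdays at 28- or 35-day spacing (28, 35, 28, 28, 35).
The pattern: 2nd Thursday of the month.
October 2001 — 2nd Thursday is October 11, 2001.
2nd Thursday of November 2001: November 8, 2001.
2nd Thursday of December 2001: December 13, 2001.
2nd Thursday of January 2002: January 10, 2002.
2nd Thursday of February 2002: February 14, 2002.
March 2002 — 2nd Thursday is March 14, 2002.

March 14, 2002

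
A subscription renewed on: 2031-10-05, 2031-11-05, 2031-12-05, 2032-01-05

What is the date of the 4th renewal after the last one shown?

2032-05-05

Gaps: 31, 30, 31 days — not constant. Every event is on the 5th of the month.
Pattern: the 5th of each month.
Next: February 2032 → 2032-02-05.
Next: March 2032 → 2032-03-05.
April 2032: 2032-04-05.
Next: May 2032 → 2032-05-05.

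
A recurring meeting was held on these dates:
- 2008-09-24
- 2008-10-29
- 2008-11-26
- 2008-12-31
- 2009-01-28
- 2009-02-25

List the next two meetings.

2009-03-25, 2009-04-29

Every date is a Wednesday; gaps 35, 28, 35, 28, 28 days.
Each is the last Wednesday of its month (at least one falls on the 29th or later, ruling out '4th Wednesday').
March 2009 ends with Wednesday 2009-03-25.
April 2009 ends with Wednesday 2009-04-29.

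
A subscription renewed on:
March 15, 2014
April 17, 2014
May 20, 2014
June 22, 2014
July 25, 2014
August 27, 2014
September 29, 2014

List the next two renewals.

The spacing is 33, 33, 33, 33, 33, 33 days — always 33 days.
September 29, 2014 + 33 days = November 1, 2014.
November 1, 2014 + 33 days = December 4, 2014.

November 1, 2014; December 4, 2014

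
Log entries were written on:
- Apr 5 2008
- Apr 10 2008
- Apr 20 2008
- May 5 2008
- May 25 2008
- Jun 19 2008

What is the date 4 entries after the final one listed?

Intervals are 5, 10, 15, 20, 25 days — an arithmetic progression with common difference 5.
Next gap: 30 days. Jun 19 2008 + 30 days = Jul 19 2008.
Next gap: 35 days. Jul 19 2008 + 35 days = Aug 23 2008.
Next gap: 40 days. Aug 23 2008 + 40 days = Oct 2 2008.
Next gap: 45 days. Oct 2 2008 + 45 days = Nov 16 2008.

Nov 16 2008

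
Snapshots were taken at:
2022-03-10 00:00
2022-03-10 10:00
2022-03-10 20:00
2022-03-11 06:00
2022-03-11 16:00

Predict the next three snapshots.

2022-03-12 02:00, 2022-03-12 12:00, 2022-03-12 22:00

The interval is a steady 10 hours (10, 10, 10, 10).
2022-03-11 16:00 + 10 h = 2022-03-12 02:00.
2022-03-12 02:00 + 10 h = 2022-03-12 12:00.
2022-03-12 12:00 + 10 h = 2022-03-12 22:00.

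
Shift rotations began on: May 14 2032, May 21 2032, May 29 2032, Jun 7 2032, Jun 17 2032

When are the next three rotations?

Jun 28 2032, Jul 10 2032, Jul 23 2032

The spacing grows by 1 each time: 7, 8, 9, 10 days.
Next gap: 11 days. Jun 17 2032 + 11 days = Jun 28 2032.
Next gap: 12 days. Jun 28 2032 + 12 days = Jul 10 2032.
Next gap: 13 days. Jul 10 2032 + 13 days = Jul 23 2032.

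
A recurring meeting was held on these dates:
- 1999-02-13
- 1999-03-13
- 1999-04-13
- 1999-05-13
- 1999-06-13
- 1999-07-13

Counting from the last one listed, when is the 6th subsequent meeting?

Each date is the 13th; the gaps (28, 31, 30, 31, 30) track the month lengths.
The rule is the 13th of each month.
August 1999: 1999-08-13.
September 1999: 1999-09-13.
October 1999: 1999-10-13.
Next: November 1999 → 1999-11-13.
December 1999: 1999-12-13.
January 2000: 2000-01-13.

2000-01-13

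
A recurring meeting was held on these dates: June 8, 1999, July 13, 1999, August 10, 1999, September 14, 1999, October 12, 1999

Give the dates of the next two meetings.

All dates are Tuesdays, 35, 28, 35, 28 days apart.
Specifically, the 2nd Tuesday of each month.
November 1999 — 2nd Tuesday is November 9, 1999.
2nd Tuesday of December 1999: December 14, 1999.

November 9, 1999; December 14, 1999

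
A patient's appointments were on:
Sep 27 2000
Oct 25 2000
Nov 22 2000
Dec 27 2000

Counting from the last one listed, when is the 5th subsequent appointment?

Gaps: 28, 28, 35 days — a mix of 28 and 35. Every date is a Wednesday.
Each is the 4th Wednesday of its month.
January 2001 — 4th Wednesday is Jan 24 2001.
February 2001 — 4th Wednesday is Feb 28 2001.
March 2001 — 4th Wednesday is Mar 28 2001.
April 2001 — 4th Wednesday is Apr 25 2001.
4th Wednesday of May 2001: May 23 2001.

May 23 2001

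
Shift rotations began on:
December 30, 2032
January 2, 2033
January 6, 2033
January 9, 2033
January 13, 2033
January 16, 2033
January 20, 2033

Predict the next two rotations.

The gap pattern 3, 4, 3, 4, 3, 4 repeats every 2 events.
These are the Thursdays and Sundays of each week.
Next Sunday: January 23, 2033.
Next Thursday: January 27, 2033.

January 23, 2033; January 27, 2033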